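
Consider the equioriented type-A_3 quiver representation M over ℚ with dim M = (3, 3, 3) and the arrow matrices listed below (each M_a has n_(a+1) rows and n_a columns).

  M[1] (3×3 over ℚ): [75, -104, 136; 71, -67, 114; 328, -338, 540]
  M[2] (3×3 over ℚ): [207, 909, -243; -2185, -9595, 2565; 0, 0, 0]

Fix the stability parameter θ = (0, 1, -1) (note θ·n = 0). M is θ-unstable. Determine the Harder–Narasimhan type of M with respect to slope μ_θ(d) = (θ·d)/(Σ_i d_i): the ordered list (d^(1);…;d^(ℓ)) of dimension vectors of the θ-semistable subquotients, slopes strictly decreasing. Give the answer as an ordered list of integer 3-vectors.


Interval decomposition of M: I[1,1], I[1,2], I[1,3], I[2,2], I[3,3]^2.
HN type (ℓ=3): μ^(1)=1; μ^(2)=0; μ^(3)=-1

((0, 2, 0); (3, 1, 1); (0, 0, 2))


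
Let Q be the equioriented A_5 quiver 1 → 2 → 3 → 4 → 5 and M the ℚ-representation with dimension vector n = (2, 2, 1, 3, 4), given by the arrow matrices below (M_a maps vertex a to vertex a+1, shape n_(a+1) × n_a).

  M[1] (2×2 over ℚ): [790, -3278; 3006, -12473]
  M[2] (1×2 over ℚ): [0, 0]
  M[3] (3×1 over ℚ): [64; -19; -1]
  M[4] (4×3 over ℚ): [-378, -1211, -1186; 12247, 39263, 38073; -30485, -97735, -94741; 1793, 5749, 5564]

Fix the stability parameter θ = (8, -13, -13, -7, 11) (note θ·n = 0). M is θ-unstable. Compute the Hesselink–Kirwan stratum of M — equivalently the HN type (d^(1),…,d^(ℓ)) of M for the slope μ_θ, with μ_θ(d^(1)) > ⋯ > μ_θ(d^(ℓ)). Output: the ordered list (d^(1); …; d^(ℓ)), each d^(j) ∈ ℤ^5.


Barcode: M ≅ I[1,2]^2, I[3,5], I[4,5]^2, I[5,5]. HN layers by μ_θ (4 steps, strictly decreasing):
  μ^(1)=11; μ^(2)=-5/2; μ^(3)=-7; μ^(4)=-13

((0, 0, 0, 0, 4); (2, 2, 0, 0, 0); (0, 0, 0, 3, 0); (0, 0, 1, 0, 0))


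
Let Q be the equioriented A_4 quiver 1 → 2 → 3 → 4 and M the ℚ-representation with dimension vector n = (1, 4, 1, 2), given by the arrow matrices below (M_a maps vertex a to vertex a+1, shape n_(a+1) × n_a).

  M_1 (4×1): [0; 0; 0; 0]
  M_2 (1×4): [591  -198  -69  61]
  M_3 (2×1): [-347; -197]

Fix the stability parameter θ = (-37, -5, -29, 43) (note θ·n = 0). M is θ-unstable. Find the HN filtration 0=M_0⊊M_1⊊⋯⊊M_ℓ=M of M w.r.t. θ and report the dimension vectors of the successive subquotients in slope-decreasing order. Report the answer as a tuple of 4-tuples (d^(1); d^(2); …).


Via rank(M_{q-1}∘⋯∘M_p): M ≅ I[1,1], I[2,2]^3, I[2,4], I[4,4].
μ_θ-semistable layers: μ^(1)=43; μ^(2)=-5; μ^(3)=-17; μ^(4)=-37

((0, 0, 0, 2); (0, 3, 0, 0); (0, 1, 1, 0); (1, 0, 0, 0))


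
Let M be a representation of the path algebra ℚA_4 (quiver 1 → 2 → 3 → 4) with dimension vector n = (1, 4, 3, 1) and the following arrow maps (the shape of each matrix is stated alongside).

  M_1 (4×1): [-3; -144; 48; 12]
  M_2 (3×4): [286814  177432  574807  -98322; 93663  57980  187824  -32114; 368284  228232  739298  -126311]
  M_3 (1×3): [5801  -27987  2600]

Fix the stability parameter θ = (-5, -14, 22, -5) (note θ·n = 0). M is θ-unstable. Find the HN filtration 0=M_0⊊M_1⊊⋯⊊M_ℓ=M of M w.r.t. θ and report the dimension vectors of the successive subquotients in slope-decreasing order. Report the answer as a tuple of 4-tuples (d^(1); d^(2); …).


Interval decomposition of M: I[1,4], I[2,2], I[2,3]^2.
HN type (ℓ=4): μ^(1)=22; μ^(2)=17/2; μ^(3)=-19/2; μ^(4)=-14

((0, 0, 2, 0); (0, 0, 1, 1); (1, 1, 0, 0); (0, 3, 0, 0))


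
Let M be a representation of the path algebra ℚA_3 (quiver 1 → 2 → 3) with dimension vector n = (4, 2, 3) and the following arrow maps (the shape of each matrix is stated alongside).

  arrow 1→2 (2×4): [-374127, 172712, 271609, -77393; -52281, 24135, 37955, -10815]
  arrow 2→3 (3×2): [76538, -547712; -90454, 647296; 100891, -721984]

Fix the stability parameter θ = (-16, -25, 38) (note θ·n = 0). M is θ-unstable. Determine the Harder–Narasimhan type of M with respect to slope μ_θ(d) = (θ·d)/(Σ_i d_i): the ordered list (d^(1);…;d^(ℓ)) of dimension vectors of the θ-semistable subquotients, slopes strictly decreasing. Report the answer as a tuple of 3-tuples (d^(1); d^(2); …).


Barcode: M ≅ I[1,1]^2, I[1,2], I[1,3], I[3,3]^2. HN layers by μ_θ (3 steps, strictly decreasing):
  μ^(1)=38; μ^(2)=-16; μ^(3)=-41/2

((0, 0, 3); (2, 0, 0); (2, 2, 0))


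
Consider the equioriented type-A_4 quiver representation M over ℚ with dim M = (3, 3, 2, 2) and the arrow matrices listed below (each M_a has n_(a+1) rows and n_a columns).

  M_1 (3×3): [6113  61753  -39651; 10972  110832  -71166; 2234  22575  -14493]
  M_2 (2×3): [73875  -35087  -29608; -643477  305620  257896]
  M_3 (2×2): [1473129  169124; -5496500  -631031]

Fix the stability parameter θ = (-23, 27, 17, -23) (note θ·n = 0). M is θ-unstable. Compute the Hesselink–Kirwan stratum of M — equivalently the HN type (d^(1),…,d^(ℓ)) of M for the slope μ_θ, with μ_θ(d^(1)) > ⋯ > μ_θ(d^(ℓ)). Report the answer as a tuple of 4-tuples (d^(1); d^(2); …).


Barcode: M ≅ I[1,2], I[1,4]^2. HN layers by μ_θ (3 steps, strictly decreasing):
  μ^(1)=27; μ^(2)=7; μ^(3)=-23

((0, 1, 0, 0); (0, 2, 2, 2); (3, 0, 0, 0))


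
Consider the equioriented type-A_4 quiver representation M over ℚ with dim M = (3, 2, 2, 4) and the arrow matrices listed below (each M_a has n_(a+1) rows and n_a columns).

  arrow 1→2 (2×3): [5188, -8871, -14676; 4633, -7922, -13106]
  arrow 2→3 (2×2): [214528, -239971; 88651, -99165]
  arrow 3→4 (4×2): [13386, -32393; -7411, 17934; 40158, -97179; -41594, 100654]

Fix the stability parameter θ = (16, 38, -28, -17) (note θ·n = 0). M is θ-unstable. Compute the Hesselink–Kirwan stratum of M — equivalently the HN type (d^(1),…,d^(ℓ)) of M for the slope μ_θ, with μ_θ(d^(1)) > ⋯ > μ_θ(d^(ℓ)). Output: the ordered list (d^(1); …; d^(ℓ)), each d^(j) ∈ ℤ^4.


Interval decomposition of M: I[1,1], I[1,4]^2, I[4,4]^2.
HN type (ℓ=3): μ^(1)=16; μ^(2)=9/4; μ^(3)=-17

((1, 0, 0, 0); (2, 2, 2, 2); (0, 0, 0, 2))


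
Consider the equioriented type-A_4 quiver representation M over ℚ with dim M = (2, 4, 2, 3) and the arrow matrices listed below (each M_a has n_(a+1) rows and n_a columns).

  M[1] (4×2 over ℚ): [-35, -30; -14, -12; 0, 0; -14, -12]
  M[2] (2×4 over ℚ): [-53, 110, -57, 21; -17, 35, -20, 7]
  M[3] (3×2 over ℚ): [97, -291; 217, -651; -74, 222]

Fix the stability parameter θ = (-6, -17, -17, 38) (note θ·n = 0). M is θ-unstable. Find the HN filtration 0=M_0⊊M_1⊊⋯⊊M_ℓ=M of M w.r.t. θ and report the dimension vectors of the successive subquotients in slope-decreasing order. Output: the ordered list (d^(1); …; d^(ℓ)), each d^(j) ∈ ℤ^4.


Via rank(M_{q-1}∘⋯∘M_p): M ≅ I[1,1], I[1,3], I[2,2]^2, I[2,4], I[4,4]^2.
μ_θ-semistable layers: μ^(1)=38; μ^(2)=-6; μ^(3)=-40/3; μ^(4)=-17

((0, 0, 0, 3); (1, 0, 0, 0); (1, 1, 1, 0); (0, 3, 1, 0))


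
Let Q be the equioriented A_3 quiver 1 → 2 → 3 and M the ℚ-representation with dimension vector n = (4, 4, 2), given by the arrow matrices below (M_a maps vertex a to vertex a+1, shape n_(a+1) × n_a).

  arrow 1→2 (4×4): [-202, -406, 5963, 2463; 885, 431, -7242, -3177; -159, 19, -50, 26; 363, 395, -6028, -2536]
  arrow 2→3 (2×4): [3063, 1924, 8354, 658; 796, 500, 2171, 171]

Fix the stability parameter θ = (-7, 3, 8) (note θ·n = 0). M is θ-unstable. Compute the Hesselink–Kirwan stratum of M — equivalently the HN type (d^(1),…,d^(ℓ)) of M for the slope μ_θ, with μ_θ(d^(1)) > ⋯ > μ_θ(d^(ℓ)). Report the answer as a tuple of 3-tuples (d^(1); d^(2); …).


Barcode: M ≅ I[1,2]^2, I[1,3]^2. HN layers by μ_θ (3 steps, strictly decreasing):
  μ^(1)=8; μ^(2)=3; μ^(3)=-7

((0, 0, 2); (0, 4, 0); (4, 0, 0))


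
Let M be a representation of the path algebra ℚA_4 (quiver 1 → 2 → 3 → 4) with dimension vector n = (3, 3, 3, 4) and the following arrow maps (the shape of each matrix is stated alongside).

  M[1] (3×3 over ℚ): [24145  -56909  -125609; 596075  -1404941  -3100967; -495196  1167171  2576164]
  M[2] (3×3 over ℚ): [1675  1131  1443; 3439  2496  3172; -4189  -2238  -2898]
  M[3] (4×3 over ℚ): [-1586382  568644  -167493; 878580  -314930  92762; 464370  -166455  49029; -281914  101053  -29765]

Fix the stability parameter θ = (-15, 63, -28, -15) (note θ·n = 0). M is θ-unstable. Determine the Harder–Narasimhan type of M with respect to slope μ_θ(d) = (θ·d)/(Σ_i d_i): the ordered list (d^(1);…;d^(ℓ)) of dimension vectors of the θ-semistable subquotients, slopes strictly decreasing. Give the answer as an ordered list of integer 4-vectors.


Barcode: M ≅ I[1,2], I[1,3], I[1,4], I[3,4], I[4,4]^2. HN layers by μ_θ (5 steps, strictly decreasing):
  μ^(1)=63; μ^(2)=35/2; μ^(3)=20/3; μ^(4)=-15; μ^(5)=-28

((0, 1, 0, 0); (0, 1, 1, 0); (0, 1, 1, 1); (3, 0, 0, 3); (0, 0, 1, 0))


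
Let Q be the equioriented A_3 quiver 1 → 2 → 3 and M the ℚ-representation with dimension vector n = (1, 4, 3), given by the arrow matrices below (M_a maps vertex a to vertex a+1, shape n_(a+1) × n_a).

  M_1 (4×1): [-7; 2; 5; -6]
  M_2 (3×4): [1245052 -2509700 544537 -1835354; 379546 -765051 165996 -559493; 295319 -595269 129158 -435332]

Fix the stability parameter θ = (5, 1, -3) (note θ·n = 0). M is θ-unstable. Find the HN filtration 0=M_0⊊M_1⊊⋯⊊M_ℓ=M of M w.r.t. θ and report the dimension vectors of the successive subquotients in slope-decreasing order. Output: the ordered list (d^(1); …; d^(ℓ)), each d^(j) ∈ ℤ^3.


Barcode: M ≅ I[1,3], I[2,2], I[2,3]^2. HN layers by μ_θ (2 steps, strictly decreasing):
  μ^(1)=1; μ^(2)=-1

((1, 2, 1); (0, 2, 2))


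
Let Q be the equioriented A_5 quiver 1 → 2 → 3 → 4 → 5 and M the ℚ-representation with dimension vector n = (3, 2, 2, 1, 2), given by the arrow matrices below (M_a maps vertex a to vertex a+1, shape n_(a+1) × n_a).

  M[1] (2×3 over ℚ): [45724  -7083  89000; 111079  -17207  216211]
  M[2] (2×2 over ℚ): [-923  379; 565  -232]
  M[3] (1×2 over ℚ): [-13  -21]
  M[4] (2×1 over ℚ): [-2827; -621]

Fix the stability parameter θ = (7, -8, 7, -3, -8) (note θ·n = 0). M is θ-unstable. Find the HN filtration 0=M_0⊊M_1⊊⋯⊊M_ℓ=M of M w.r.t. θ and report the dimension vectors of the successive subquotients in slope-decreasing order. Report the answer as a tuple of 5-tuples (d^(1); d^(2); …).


Via rank(M_{q-1}∘⋯∘M_p): M ≅ I[1,1], I[1,3], I[1,5], I[5,5].
μ_θ-semistable layers: μ^(1)=7; μ^(2)=-1/2; μ^(3)=-1; μ^(4)=-8

((1, 0, 1, 0, 0); (1, 1, 0, 0, 0); (1, 1, 1, 1, 1); (0, 0, 0, 0, 1))


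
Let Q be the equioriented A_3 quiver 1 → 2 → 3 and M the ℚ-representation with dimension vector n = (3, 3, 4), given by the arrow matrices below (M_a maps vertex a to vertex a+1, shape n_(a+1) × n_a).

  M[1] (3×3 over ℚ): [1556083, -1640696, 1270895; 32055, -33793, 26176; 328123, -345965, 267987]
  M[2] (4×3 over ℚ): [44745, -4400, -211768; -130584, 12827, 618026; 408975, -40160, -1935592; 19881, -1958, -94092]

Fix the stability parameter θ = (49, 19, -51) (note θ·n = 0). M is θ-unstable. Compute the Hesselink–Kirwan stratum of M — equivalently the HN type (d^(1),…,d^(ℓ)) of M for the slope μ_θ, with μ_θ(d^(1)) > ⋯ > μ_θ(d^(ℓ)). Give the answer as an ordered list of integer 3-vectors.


Barcode: M ≅ I[1,2], I[1,3]^2, I[3,3]^2. HN layers by μ_θ (3 steps, strictly decreasing):
  μ^(1)=34; μ^(2)=17/3; μ^(3)=-51

((1, 1, 0); (2, 2, 2); (0, 0, 2))


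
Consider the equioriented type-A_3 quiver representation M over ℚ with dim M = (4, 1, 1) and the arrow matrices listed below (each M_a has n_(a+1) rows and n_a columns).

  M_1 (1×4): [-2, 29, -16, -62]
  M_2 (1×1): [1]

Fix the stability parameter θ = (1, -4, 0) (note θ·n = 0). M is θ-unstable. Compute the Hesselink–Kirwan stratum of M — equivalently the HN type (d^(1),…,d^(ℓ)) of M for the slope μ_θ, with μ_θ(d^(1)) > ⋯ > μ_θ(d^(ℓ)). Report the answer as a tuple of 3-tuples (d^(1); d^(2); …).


Barcode: M ≅ I[1,1]^3, I[1,3]. HN layers by μ_θ (3 steps, strictly decreasing):
  μ^(1)=1; μ^(2)=0; μ^(3)=-3/2

((3, 0, 0); (0, 0, 1); (1, 1, 0))


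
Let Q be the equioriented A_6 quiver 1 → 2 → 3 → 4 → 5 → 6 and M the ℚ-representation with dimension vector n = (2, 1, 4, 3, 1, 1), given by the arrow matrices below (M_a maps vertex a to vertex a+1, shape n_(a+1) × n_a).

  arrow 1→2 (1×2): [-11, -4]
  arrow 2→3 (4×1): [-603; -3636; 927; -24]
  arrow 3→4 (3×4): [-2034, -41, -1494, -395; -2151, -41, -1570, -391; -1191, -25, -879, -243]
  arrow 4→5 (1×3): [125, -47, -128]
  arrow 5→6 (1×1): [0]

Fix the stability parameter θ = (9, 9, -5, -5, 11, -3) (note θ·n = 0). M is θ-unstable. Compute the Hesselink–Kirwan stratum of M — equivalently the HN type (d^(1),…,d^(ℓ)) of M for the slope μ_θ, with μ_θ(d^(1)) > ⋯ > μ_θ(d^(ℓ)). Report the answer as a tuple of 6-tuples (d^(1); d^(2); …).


Interval decomposition of M: I[1,1], I[1,5], I[3,3], I[3,4]^2, I[6,6].
HN type (ℓ=5): μ^(1)=11; μ^(2)=9; μ^(3)=2; μ^(4)=-3; μ^(5)=-5

((0, 0, 0, 0, 1, 0); (1, 0, 0, 0, 0, 0); (1, 1, 1, 1, 0, 0); (0, 0, 0, 0, 0, 1); (0, 0, 3, 2, 0, 0))


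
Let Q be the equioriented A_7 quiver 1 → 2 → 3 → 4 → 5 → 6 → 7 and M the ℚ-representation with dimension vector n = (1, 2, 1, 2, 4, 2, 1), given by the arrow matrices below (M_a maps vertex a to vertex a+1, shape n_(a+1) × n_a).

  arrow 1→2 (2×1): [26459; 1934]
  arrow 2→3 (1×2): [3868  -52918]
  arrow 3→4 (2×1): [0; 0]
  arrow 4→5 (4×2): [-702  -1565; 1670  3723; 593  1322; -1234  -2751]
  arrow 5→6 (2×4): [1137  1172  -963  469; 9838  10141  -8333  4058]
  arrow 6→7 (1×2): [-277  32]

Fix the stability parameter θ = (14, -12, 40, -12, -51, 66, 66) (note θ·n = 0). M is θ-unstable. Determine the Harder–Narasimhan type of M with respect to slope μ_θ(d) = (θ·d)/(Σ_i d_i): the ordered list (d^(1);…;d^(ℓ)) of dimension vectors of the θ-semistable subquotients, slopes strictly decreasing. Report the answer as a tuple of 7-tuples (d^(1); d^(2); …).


Barcode: M ≅ I[1,2], I[2,3], I[4,6], I[4,7], I[5,5]^2. HN layers by μ_θ (6 steps, strictly decreasing):
  μ^(1)=66; μ^(2)=40; μ^(3)=1; μ^(4)=-12; μ^(5)=-63/2; μ^(6)=-51

((0, 0, 0, 0, 0, 2, 1); (0, 0, 1, 0, 0, 0, 0); (1, 1, 0, 0, 0, 0, 0); (0, 1, 0, 0, 0, 0, 0); (0, 0, 0, 2, 2, 0, 0); (0, 0, 0, 0, 2, 0, 0))


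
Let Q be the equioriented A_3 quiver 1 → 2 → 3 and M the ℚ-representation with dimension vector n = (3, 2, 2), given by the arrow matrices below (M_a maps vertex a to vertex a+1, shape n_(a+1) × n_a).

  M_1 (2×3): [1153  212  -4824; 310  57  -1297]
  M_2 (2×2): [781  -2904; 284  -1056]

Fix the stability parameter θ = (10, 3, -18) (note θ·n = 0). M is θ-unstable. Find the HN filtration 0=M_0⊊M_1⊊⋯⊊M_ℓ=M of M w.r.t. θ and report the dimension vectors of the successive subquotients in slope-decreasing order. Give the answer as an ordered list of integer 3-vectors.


Interval decomposition of M: I[1,1], I[1,2], I[1,3], I[3,3].
HN type (ℓ=4): μ^(1)=10; μ^(2)=13/2; μ^(3)=-5/3; μ^(4)=-18

((1, 0, 0); (1, 1, 0); (1, 1, 1); (0, 0, 1))


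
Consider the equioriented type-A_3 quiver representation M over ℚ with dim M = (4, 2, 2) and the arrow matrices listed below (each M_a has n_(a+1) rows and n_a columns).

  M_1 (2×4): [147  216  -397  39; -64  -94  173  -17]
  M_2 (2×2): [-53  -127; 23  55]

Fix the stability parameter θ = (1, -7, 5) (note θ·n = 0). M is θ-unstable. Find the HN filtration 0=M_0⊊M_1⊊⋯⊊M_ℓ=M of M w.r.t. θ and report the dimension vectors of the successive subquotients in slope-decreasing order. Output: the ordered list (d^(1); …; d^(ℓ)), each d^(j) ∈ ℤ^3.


Via rank(M_{q-1}∘⋯∘M_p): M ≅ I[1,1]^2, I[1,3]^2.
μ_θ-semistable layers: μ^(1)=5; μ^(2)=1; μ^(3)=-3

((0, 0, 2); (2, 0, 0); (2, 2, 0))


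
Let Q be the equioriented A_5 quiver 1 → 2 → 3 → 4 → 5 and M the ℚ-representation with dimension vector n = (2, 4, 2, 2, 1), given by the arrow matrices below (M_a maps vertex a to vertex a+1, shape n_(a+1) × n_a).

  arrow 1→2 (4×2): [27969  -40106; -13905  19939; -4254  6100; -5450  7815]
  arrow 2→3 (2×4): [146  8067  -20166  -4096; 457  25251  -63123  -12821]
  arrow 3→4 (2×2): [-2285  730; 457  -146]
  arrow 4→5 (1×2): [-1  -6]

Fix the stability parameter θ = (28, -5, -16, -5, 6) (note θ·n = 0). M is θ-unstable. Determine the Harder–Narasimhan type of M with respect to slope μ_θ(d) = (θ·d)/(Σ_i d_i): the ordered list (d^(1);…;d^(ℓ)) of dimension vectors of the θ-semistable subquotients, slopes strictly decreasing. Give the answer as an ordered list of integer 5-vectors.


Interval decomposition of M: I[1,3], I[1,5], I[2,2]^2, I[4,4].
HN type (ℓ=4): μ^(1)=6; μ^(2)=7/3; μ^(3)=1/2; μ^(4)=-5

((0, 0, 0, 0, 1); (1, 1, 1, 0, 0); (1, 1, 1, 1, 0); (0, 2, 0, 1, 0))


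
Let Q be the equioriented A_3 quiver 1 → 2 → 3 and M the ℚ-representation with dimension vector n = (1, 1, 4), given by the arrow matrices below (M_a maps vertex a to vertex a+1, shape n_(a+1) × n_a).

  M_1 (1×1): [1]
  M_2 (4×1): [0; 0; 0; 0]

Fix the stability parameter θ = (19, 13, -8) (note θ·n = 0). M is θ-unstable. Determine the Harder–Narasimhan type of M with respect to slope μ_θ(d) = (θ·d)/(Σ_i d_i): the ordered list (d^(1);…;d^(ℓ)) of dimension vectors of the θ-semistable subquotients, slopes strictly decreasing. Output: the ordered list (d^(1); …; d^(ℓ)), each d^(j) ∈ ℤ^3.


Via rank(M_{q-1}∘⋯∘M_p): M ≅ I[1,2], I[3,3]^4.
μ_θ-semistable layers: μ^(1)=16; μ^(2)=-8

((1, 1, 0); (0, 0, 4))


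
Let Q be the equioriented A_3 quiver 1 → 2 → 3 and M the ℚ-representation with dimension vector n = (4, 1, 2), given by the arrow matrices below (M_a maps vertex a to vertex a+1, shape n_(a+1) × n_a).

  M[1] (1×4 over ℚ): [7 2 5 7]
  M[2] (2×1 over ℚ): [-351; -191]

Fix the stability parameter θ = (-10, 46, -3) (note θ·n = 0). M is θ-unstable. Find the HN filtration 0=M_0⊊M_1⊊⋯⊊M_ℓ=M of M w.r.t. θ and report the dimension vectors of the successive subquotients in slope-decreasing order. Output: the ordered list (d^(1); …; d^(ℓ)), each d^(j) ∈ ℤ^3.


Interval decomposition of M: I[1,1]^3, I[1,3], I[3,3].
HN type (ℓ=3): μ^(1)=43/2; μ^(2)=-3; μ^(3)=-10

((0, 1, 1); (0, 0, 1); (4, 0, 0))


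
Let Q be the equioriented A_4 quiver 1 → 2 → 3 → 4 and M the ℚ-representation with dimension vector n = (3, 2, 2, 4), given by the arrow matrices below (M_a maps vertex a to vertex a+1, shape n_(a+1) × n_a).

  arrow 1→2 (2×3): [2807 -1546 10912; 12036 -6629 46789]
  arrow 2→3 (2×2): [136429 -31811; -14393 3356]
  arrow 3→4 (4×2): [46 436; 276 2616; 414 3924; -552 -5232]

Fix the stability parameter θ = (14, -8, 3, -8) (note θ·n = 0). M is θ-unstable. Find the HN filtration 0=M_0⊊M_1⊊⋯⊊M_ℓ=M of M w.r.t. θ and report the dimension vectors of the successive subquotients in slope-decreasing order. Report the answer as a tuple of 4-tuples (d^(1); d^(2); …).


Via rank(M_{q-1}∘⋯∘M_p): M ≅ I[1,1], I[1,3], I[1,4], I[4,4]^3.
μ_θ-semistable layers: μ^(1)=14; μ^(2)=3; μ^(3)=1/4; μ^(4)=-8

((1, 0, 0, 0); (1, 1, 1, 0); (1, 1, 1, 1); (0, 0, 0, 3))


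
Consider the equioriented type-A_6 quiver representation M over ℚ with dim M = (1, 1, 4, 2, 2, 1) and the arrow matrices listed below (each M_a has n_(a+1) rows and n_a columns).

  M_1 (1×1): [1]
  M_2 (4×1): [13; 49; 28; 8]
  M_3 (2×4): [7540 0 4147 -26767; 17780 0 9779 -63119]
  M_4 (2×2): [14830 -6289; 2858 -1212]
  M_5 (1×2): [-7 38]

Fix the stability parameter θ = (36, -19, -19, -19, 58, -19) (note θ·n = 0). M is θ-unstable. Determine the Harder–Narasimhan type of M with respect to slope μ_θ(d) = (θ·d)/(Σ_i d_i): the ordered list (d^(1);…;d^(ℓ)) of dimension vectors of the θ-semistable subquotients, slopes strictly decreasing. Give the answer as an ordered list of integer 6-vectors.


Via rank(M_{q-1}∘⋯∘M_p): M ≅ I[1,3], I[3,3]^2, I[3,6], I[4,5].
μ_θ-semistable layers: μ^(1)=58; μ^(2)=39/2; μ^(3)=-2/3; μ^(4)=-19

((0, 0, 0, 0, 1, 0); (0, 0, 0, 0, 1, 1); (1, 1, 1, 0, 0, 0); (0, 0, 3, 2, 0, 0))


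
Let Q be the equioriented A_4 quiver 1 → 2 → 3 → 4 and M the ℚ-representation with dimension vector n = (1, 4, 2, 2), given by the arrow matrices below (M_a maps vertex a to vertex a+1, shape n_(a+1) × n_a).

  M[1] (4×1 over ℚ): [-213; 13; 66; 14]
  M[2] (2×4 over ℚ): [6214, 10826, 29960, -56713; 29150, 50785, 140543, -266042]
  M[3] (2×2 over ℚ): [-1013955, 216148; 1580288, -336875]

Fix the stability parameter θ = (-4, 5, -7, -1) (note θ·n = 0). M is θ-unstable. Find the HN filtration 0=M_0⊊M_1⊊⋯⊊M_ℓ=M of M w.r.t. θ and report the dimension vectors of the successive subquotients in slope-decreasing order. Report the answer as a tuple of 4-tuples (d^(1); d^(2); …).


Interval decomposition of M: I[1,4], I[2,2]^2, I[2,4].
HN type (ℓ=3): μ^(1)=5; μ^(2)=-1; μ^(3)=-4

((0, 2, 0, 0); (0, 2, 2, 2); (1, 0, 0, 0))


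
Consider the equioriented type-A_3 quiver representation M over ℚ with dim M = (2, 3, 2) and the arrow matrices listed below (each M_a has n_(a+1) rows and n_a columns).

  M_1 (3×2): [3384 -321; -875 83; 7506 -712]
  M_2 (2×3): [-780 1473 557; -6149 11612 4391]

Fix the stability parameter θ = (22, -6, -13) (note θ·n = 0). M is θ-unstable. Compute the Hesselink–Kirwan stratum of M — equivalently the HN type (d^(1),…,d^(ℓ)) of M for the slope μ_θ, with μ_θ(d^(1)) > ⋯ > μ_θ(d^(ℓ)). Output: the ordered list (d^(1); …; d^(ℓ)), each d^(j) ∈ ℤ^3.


Interval decomposition of M: I[1,3]^2, I[2,2].
HN type (ℓ=2): μ^(1)=1; μ^(2)=-6

((2, 2, 2); (0, 1, 0))


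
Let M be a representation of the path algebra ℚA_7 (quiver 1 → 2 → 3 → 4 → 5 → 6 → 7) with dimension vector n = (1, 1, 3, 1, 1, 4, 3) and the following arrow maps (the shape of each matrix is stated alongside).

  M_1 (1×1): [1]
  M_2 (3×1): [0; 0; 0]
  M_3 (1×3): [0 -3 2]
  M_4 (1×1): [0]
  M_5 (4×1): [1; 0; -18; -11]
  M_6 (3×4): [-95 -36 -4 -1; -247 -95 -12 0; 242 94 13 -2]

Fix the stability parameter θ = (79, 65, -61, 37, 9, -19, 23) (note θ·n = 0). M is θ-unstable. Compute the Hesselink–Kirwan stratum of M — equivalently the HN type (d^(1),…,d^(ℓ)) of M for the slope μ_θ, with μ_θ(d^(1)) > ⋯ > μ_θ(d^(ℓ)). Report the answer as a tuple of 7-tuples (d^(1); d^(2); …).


Via rank(M_{q-1}∘⋯∘M_p): M ≅ I[1,2], I[3,3]^2, I[3,4], I[5,7], I[6,6], I[6,7]^2.
μ_θ-semistable layers: μ^(1)=72; μ^(2)=37; μ^(3)=23; μ^(4)=-5; μ^(5)=-19; μ^(6)=-61

((1, 1, 0, 0, 0, 0, 0); (0, 0, 0, 1, 0, 0, 0); (0, 0, 0, 0, 0, 0, 3); (0, 0, 0, 0, 1, 1, 0); (0, 0, 0, 0, 0, 3, 0); (0, 0, 3, 0, 0, 0, 0))


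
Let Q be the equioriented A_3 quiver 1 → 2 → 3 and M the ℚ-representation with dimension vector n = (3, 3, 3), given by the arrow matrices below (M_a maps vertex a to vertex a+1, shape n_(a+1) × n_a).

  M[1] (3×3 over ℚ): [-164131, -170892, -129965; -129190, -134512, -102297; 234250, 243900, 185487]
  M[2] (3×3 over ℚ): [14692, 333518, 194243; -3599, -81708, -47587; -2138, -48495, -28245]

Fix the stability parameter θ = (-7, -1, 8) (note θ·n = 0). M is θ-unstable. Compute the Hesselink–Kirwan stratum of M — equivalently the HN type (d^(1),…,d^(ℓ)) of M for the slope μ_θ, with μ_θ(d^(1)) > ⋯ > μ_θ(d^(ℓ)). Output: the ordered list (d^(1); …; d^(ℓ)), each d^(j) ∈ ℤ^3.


Barcode: M ≅ I[1,3]^3. HN layers by μ_θ (3 steps, strictly decreasing):
  μ^(1)=8; μ^(2)=-1; μ^(3)=-7

((0, 0, 3); (0, 3, 0); (3, 0, 0))


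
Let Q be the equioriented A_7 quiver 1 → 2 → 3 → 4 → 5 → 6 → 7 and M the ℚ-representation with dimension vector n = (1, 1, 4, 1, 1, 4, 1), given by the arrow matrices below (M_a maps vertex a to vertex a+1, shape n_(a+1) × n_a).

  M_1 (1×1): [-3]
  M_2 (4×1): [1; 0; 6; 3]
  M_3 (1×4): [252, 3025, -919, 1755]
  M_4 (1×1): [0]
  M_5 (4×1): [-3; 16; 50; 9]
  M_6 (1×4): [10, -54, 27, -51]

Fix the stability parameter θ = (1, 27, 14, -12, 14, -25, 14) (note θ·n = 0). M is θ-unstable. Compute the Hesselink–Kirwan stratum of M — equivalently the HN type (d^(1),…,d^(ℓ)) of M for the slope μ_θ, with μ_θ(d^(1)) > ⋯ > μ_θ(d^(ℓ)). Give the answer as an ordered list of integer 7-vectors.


Barcode: M ≅ I[1,4], I[3,3]^3, I[5,7], I[6,6]^3. HN layers by μ_θ (5 steps, strictly decreasing):
  μ^(1)=14; μ^(2)=29/3; μ^(3)=1; μ^(4)=-11/2; μ^(5)=-25

((0, 0, 3, 0, 0, 0, 1); (0, 1, 1, 1, 0, 0, 0); (1, 0, 0, 0, 0, 0, 0); (0, 0, 0, 0, 1, 1, 0); (0, 0, 0, 0, 0, 3, 0))


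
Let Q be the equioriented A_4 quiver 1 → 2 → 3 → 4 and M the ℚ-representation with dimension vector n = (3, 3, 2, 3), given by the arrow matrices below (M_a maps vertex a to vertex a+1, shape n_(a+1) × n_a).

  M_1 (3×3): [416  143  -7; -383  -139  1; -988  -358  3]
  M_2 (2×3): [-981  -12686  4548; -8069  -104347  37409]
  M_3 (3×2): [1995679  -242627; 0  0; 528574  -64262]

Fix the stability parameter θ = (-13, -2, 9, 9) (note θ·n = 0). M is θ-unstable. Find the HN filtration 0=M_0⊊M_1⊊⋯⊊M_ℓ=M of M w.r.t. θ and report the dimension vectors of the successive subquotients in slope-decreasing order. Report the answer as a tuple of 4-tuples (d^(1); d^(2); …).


Barcode: M ≅ I[1,2], I[1,3], I[1,4], I[4,4]^2. HN layers by μ_θ (3 steps, strictly decreasing):
  μ^(1)=9; μ^(2)=-2; μ^(3)=-13

((0, 0, 2, 3); (0, 3, 0, 0); (3, 0, 0, 0))


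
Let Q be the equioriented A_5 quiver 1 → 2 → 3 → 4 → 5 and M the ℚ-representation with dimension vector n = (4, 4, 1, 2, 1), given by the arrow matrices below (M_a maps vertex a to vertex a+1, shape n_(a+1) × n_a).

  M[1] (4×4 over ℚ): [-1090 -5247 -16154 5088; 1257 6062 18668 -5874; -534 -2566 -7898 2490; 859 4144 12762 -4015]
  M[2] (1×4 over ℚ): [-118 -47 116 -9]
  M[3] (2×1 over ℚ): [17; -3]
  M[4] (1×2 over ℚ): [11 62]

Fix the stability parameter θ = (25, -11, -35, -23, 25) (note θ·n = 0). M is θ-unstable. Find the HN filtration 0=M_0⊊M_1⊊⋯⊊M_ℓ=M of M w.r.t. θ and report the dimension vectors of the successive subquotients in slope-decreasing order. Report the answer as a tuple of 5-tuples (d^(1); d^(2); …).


Via rank(M_{q-1}∘⋯∘M_p): M ≅ I[1,2]^3, I[1,5], I[4,4].
μ_θ-semistable layers: μ^(1)=25; μ^(2)=7; μ^(3)=-11; μ^(4)=-23

((0, 0, 0, 0, 1); (3, 3, 0, 0, 0); (1, 1, 1, 1, 0); (0, 0, 0, 1, 0))


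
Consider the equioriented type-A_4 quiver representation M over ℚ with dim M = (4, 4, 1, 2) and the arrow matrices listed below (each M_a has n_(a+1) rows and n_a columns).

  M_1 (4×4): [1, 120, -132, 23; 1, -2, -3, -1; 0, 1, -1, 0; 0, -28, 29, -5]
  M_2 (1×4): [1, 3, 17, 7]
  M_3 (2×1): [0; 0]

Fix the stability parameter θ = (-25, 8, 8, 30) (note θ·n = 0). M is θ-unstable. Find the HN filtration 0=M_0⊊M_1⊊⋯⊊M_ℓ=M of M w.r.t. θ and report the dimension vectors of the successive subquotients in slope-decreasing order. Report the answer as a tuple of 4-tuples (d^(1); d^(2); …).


Via rank(M_{q-1}∘⋯∘M_p): M ≅ I[1,2]^3, I[1,3], I[4,4]^2.
μ_θ-semistable layers: μ^(1)=30; μ^(2)=8; μ^(3)=-25

((0, 0, 0, 2); (0, 4, 1, 0); (4, 0, 0, 0))


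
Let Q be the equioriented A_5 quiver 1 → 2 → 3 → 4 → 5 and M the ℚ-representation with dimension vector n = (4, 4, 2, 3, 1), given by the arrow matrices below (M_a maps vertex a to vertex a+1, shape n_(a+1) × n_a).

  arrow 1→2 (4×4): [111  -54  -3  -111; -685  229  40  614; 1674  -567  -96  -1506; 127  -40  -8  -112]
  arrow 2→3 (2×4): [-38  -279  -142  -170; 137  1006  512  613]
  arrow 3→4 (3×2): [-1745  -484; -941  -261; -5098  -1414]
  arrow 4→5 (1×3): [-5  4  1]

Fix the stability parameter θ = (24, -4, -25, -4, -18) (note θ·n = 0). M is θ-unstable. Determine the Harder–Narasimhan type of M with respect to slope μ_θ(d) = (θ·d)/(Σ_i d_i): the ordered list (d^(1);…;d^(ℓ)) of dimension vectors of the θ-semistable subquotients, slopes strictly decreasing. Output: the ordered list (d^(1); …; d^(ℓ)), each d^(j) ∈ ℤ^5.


Via rank(M_{q-1}∘⋯∘M_p): M ≅ I[1,1], I[1,2], I[1,4], I[1,5], I[2,2], I[4,4].
μ_θ-semistable layers: μ^(1)=24; μ^(2)=10; μ^(3)=-9/4; μ^(4)=-4; μ^(5)=-27/5

((1, 0, 0, 0, 0); (1, 1, 0, 0, 0); (1, 1, 1, 1, 0); (0, 1, 0, 1, 0); (1, 1, 1, 1, 1))


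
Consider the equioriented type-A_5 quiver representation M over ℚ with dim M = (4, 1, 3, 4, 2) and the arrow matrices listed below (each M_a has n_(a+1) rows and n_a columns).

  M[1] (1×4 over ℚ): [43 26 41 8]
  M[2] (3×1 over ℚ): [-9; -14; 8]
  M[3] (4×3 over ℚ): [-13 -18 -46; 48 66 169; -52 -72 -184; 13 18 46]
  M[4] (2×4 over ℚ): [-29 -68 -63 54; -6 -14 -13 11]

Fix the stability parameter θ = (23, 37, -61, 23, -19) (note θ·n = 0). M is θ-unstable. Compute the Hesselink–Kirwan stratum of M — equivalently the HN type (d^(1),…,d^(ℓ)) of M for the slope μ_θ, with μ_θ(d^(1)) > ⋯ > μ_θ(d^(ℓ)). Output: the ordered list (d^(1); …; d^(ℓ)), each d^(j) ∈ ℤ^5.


Barcode: M ≅ I[1,1]^3, I[1,5], I[3,3], I[3,5], I[4,4]^2. HN layers by μ_θ (4 steps, strictly decreasing):
  μ^(1)=23; μ^(2)=2; μ^(3)=-1/3; μ^(4)=-61

((3, 0, 0, 2, 0); (0, 0, 0, 2, 2); (1, 1, 1, 0, 0); (0, 0, 2, 0, 0))


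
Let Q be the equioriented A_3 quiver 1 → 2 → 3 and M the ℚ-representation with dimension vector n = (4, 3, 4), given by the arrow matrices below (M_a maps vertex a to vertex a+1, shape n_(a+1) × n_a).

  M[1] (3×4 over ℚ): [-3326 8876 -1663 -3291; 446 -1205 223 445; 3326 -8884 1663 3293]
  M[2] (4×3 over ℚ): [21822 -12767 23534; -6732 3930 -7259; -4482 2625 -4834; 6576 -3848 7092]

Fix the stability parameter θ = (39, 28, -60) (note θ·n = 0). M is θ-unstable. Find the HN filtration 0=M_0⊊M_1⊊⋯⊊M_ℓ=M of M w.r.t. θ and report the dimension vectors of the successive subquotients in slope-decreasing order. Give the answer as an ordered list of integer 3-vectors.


Barcode: M ≅ I[1,1], I[1,2], I[1,3]^2, I[3,3]^2. HN layers by μ_θ (4 steps, strictly decreasing):
  μ^(1)=39; μ^(2)=67/2; μ^(3)=7/3; μ^(4)=-60

((1, 0, 0); (1, 1, 0); (2, 2, 2); (0, 0, 2))


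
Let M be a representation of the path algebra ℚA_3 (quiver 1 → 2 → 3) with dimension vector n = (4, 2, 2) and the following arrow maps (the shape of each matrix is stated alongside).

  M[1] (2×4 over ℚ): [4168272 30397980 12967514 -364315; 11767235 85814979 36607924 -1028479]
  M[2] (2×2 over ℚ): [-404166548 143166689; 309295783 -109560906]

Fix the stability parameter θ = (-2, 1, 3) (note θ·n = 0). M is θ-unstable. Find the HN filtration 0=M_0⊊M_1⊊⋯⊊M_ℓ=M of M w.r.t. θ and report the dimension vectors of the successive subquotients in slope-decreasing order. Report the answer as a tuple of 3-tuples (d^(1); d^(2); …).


Interval decomposition of M: I[1,1]^2, I[1,3]^2.
HN type (ℓ=3): μ^(1)=3; μ^(2)=1; μ^(3)=-2

((0, 0, 2); (0, 2, 0); (4, 0, 0))


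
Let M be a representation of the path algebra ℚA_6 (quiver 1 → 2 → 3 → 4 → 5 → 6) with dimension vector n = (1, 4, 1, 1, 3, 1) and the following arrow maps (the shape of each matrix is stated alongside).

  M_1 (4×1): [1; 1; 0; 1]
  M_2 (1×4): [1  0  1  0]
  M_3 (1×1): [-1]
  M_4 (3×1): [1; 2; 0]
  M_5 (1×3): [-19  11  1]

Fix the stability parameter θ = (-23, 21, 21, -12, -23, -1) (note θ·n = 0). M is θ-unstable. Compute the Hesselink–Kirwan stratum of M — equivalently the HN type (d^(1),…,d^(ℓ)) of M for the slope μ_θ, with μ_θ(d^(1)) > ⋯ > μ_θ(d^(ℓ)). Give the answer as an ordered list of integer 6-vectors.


Barcode: M ≅ I[1,6], I[2,2]^3, I[5,5]^2. HN layers by μ_θ (3 steps, strictly decreasing):
  μ^(1)=21; μ^(2)=6/5; μ^(3)=-23

((0, 3, 0, 0, 0, 0); (0, 1, 1, 1, 1, 1); (1, 0, 0, 0, 2, 0))


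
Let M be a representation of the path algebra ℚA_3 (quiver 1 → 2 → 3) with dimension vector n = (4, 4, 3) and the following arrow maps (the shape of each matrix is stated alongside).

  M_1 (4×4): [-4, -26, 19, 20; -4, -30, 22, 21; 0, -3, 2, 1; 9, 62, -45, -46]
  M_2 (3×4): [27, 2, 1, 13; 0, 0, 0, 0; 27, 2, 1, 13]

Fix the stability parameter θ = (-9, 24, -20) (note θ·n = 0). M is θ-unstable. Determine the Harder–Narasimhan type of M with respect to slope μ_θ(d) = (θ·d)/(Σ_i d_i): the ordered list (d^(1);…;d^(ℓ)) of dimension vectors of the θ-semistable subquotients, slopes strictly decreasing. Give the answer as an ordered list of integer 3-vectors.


Barcode: M ≅ I[1,2]^3, I[1,3], I[3,3]^2. HN layers by μ_θ (4 steps, strictly decreasing):
  μ^(1)=24; μ^(2)=2; μ^(3)=-9; μ^(4)=-20

((0, 3, 0); (0, 1, 1); (4, 0, 0); (0, 0, 2))


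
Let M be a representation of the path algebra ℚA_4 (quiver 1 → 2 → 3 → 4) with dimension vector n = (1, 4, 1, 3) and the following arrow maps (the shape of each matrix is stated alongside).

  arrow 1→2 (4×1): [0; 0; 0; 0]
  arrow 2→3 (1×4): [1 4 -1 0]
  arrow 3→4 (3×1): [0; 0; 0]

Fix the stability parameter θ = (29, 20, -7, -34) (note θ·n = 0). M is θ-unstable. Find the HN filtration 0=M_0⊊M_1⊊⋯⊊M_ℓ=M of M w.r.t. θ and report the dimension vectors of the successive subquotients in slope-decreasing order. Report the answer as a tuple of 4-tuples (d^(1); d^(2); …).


Interval decomposition of M: I[1,1], I[2,2]^3, I[2,3], I[4,4]^3.
HN type (ℓ=4): μ^(1)=29; μ^(2)=20; μ^(3)=13/2; μ^(4)=-34

((1, 0, 0, 0); (0, 3, 0, 0); (0, 1, 1, 0); (0, 0, 0, 3))


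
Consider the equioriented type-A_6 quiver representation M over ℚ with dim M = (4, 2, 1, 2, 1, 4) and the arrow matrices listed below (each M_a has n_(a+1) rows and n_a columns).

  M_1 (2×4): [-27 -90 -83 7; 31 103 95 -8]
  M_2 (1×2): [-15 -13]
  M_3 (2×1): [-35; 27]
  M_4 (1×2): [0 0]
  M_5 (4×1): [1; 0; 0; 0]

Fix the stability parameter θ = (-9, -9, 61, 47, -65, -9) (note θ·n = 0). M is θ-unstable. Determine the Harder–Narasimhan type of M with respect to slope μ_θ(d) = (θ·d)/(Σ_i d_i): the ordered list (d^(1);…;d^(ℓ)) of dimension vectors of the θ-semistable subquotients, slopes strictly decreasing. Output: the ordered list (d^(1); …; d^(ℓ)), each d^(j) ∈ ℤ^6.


Barcode: M ≅ I[1,1]^2, I[1,2], I[1,4], I[4,4], I[5,6], I[6,6]^3. HN layers by μ_θ (4 steps, strictly decreasing):
  μ^(1)=54; μ^(2)=47; μ^(3)=-9; μ^(4)=-65

((0, 0, 1, 1, 0, 0); (0, 0, 0, 1, 0, 0); (4, 2, 0, 0, 0, 4); (0, 0, 0, 0, 1, 0))


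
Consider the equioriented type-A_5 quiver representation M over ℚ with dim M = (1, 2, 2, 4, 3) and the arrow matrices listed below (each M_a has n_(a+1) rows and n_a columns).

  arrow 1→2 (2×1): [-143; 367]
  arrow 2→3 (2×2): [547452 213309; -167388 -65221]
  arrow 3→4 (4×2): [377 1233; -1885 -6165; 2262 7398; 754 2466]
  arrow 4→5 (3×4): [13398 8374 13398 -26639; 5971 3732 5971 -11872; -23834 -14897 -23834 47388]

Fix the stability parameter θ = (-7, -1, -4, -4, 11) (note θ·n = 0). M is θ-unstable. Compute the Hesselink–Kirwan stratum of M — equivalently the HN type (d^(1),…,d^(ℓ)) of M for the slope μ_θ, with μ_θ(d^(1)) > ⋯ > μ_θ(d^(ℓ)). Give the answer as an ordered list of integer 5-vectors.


Barcode: M ≅ I[1,3], I[2,2], I[3,5], I[4,4], I[4,5]^2. HN layers by μ_θ (5 steps, strictly decreasing):
  μ^(1)=11; μ^(2)=-1; μ^(3)=-5/2; μ^(4)=-4; μ^(5)=-7

((0, 0, 0, 0, 3); (0, 1, 0, 0, 0); (0, 1, 1, 0, 0); (0, 0, 1, 4, 0); (1, 0, 0, 0, 0))


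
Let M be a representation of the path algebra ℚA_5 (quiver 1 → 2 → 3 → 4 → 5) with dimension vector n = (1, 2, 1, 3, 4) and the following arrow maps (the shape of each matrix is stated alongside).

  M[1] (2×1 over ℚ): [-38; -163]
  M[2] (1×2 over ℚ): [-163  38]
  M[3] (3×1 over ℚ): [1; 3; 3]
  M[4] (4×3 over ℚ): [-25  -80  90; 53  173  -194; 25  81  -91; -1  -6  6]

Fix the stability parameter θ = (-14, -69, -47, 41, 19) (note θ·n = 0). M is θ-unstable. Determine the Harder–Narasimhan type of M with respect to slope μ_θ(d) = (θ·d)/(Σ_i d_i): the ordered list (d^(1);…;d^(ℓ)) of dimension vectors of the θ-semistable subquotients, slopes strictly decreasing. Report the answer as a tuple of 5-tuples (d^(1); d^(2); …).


Barcode: M ≅ I[1,2], I[2,5], I[4,5]^2, I[5,5]. HN layers by μ_θ (5 steps, strictly decreasing):
  μ^(1)=30; μ^(2)=19; μ^(3)=-83/2; μ^(4)=-47; μ^(5)=-69

((0, 0, 0, 3, 3); (0, 0, 0, 0, 1); (1, 1, 0, 0, 0); (0, 0, 1, 0, 0); (0, 1, 0, 0, 0))


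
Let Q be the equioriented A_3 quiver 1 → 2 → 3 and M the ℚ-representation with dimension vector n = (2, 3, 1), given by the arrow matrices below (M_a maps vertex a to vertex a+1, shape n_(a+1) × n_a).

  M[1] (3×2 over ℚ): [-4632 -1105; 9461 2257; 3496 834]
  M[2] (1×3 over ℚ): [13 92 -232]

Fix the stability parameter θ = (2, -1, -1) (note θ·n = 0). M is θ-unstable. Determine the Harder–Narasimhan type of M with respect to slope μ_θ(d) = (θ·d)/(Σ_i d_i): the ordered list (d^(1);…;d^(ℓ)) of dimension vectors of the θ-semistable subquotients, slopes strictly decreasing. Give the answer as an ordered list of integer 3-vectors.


Interval decomposition of M: I[1,2], I[1,3], I[2,2].
HN type (ℓ=3): μ^(1)=1/2; μ^(2)=0; μ^(3)=-1

((1, 1, 0); (1, 1, 1); (0, 1, 0))


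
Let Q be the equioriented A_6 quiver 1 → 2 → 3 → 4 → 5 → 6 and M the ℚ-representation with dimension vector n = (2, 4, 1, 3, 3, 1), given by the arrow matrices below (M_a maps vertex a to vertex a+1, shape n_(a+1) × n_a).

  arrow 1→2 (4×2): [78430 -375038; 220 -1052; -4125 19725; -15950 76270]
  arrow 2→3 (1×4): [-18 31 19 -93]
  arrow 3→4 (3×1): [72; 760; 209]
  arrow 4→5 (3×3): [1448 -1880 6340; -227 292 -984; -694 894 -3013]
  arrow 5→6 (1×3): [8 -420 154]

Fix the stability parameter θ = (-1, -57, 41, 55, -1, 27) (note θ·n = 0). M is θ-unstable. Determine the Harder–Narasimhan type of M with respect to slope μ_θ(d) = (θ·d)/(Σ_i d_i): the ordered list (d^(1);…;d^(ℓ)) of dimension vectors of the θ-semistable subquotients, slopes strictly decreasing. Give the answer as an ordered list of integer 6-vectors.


Via rank(M_{q-1}∘⋯∘M_p): M ≅ I[1,1], I[1,6], I[2,2]^3, I[4,4], I[4,5], I[5,5].
μ_θ-semistable layers: μ^(1)=55; μ^(2)=61/2; μ^(3)=27; μ^(4)=-1; μ^(5)=-29; μ^(6)=-57

((0, 0, 0, 1, 0, 0); (0, 0, 1, 1, 1, 1); (0, 0, 0, 1, 1, 0); (1, 0, 0, 0, 1, 0); (1, 1, 0, 0, 0, 0); (0, 3, 0, 0, 0, 0))


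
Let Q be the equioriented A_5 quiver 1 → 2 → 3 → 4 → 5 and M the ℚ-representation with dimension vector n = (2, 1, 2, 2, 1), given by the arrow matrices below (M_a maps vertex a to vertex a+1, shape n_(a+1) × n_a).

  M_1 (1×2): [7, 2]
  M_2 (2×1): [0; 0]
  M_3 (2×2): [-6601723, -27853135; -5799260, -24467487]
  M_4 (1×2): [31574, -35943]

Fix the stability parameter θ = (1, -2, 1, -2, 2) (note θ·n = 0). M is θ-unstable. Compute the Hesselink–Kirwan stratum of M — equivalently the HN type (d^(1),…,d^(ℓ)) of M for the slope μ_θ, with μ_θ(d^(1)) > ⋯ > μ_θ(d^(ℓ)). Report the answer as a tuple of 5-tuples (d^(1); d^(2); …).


Barcode: M ≅ I[1,1], I[1,2], I[3,4], I[3,5]. HN layers by μ_θ (3 steps, strictly decreasing):
  μ^(1)=2; μ^(2)=1; μ^(3)=-1/2

((0, 0, 0, 0, 1); (1, 0, 0, 0, 0); (1, 1, 2, 2, 0))


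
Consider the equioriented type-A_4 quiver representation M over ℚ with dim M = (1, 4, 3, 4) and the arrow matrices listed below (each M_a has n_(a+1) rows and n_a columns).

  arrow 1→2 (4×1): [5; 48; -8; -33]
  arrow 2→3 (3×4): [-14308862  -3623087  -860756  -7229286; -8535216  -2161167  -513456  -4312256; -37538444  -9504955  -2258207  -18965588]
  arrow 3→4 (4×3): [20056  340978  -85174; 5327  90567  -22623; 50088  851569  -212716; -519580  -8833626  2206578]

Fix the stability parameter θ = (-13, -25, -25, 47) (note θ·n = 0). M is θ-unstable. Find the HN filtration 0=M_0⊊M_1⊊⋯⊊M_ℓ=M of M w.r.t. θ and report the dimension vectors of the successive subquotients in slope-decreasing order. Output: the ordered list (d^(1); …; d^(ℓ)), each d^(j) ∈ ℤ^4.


Barcode: M ≅ I[1,2], I[2,4]^3, I[4,4]. HN layers by μ_θ (3 steps, strictly decreasing):
  μ^(1)=47; μ^(2)=-19; μ^(3)=-25

((0, 0, 0, 4); (1, 1, 0, 0); (0, 3, 3, 0))
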